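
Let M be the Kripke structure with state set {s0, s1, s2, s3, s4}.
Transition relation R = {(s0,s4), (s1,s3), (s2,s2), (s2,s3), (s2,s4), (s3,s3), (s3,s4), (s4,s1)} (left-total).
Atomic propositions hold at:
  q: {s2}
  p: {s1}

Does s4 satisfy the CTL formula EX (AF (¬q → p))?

Yes

Sat(¬q) = {s0, s1, s3, s4}
Sat(¬q → p) = {s1, s2}
AF (¬q → p): least fixpoint, start Z0 = {s1, s2}, add states with every successor in Z. Z1 = {s1, s2, s4}; Z2 = {s0, s1, s2, s4}; fixed.
Sat(AF (¬q → p)) = {s0, s1, s2, s4}
Sat(EX (AF (¬q → p))) = {s : some successor in {s0, s1, s2, s4}} = {s0, s2, s3, s4}
s4 ∈ Sat(EX (AF (¬q → p))) = {s0, s2, s3, s4}, so the formula holds at s4.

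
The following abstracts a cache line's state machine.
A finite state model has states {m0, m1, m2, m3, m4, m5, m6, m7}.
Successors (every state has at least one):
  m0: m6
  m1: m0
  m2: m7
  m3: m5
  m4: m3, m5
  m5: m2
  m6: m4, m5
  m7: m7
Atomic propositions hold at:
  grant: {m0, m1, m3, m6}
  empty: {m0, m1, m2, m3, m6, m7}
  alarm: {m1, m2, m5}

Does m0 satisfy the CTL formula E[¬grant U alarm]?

No

Sat(¬grant) = {m2, m4, m5, m7}
E[¬grant U alarm]: least fixpoint, start Z0 = Sat(alarm) = {m1, m2, m5}, add states in Sat(¬grant) with some successor in Z. Z1 = {m1, m2, m4, m5}; fixed.
Sat(E[¬grant U alarm]) = {m1, m2, m4, m5}
m0 ∉ Sat(E[¬grant U alarm]) = {m1, m2, m4, m5}, so the formula does not hold at m0.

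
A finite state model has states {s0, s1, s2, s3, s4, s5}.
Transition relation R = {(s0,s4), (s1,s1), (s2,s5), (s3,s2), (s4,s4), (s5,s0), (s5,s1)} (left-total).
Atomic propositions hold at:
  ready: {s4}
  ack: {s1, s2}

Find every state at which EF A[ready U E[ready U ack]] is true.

E[ready U ack]: least fixpoint, start Z0 = Sat(ack) = {s1, s2}, add states in Sat(ready) with some successor in Z. Already a fixed point.
Sat(E[ready U ack]) = {s1, s2}
A[ready U E[ready U ack]]: least fixpoint, start Z0 = Sat(E[ready U ack]) = {s1, s2}, add states in Sat(ready) with every successor in Z. Already a fixed point.
Sat(A[ready U E[ready U ack]]) = {s1, s2}
EF A[ready U E[ready U ack]]: least fixpoint, start Z0 = {s1, s2}, add states with some successor in Z. Z1 = {s1, s2, s3, s5}; fixed.
Sat(EF A[ready U E[ready U ack]]) = {s1, s2, s3, s5}

{s1, s2, s3, s5}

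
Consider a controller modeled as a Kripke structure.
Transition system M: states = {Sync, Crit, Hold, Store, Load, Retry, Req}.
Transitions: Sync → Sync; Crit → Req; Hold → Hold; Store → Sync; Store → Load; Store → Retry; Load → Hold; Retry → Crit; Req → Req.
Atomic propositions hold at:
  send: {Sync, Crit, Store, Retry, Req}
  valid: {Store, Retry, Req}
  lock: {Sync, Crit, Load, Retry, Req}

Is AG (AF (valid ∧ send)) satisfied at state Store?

Sat(valid ∧ send) = {Store, Retry, Req}
AF (valid ∧ send): least fixpoint, start Z0 = {Store, Retry, Req}, add states with every successor in Z. Z1 = {Crit, Store, Retry, Req}; fixed.
Sat(AF (valid ∧ send)) = {Crit, Store, Retry, Req}
AG (AF (valid ∧ send)): greatest fixpoint, start Z0 = {Crit, Store, Retry, Req}, keep only states in Sat with every successor in Z. Z1 = {Crit, Retry, Req}; fixed.
Sat(AG (AF (valid ∧ send))) = {Crit, Retry, Req}
Store ∉ Sat(AG (AF (valid ∧ send))) = {Crit, Retry, Req}, so the formula does not hold at Store.

No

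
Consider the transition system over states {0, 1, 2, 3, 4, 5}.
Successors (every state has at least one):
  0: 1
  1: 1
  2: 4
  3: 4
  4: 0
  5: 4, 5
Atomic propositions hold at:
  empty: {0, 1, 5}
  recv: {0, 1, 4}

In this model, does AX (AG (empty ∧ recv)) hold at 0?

Yes

Sat(empty ∧ recv) = {0, 1}
AG (empty ∧ recv): greatest fixpoint, start Z0 = {0, 1}, keep only states in Sat with every successor in Z. Already a fixed point.
Sat(AG (empty ∧ recv)) = {0, 1}
Sat(AX (AG (empty ∧ recv))) = {s : every successor in {0, 1}} = {0, 1, 4}
0 ∈ Sat(AX (AG (empty ∧ recv))) = {0, 1, 4}, so the formula holds at 0.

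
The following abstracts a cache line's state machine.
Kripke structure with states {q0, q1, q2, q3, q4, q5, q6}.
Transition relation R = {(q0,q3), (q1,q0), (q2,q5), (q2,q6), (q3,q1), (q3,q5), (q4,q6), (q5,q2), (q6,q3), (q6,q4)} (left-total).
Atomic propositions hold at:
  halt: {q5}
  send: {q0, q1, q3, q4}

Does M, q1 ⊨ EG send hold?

EG send: greatest fixpoint, start Z0 = {q0, q1, q3, q4}, keep only states in Sat with some successor in Z. Z1 = {q0, q1, q3}; fixed.
Sat(EG send) = {q0, q1, q3}
q1 ∈ Sat(EG send) = {q0, q1, q3}, so the formula holds at q1.

Yes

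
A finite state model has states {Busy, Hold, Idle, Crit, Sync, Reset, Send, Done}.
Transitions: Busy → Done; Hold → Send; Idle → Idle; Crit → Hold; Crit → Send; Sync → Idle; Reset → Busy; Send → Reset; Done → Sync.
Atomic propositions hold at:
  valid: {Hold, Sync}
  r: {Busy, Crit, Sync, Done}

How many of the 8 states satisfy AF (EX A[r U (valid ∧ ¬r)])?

Sat(¬r) = {Hold, Idle, Reset, Send}
Sat(valid ∧ ¬r) = {Hold}
A[r U (valid ∧ ¬r)]: least fixpoint, start Z0 = Sat((valid ∧ ¬r)) = {Hold}, add states in Sat(r) with every successor in Z. Already a fixed point.
Sat(A[r U (valid ∧ ¬r)]) = {Hold}
Sat(EX A[r U (valid ∧ ¬r)]) = {s : some successor in {Hold}} = {Crit}
AF (EX A[r U (valid ∧ ¬r)]): least fixpoint, start Z0 = {Crit}, add states with every successor in Z. Already a fixed point.
Sat(AF (EX A[r U (valid ∧ ¬r)])) = {Crit}
|Sat(AF (EX A[r U (valid ∧ ¬r)]))| = |{Crit}| = 1.

1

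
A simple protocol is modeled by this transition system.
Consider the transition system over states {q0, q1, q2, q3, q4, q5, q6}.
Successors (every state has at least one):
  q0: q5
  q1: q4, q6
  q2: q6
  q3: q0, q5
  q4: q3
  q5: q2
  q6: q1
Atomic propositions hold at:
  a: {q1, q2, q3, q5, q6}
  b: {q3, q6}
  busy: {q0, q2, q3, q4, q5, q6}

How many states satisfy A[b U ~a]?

Sat(~a) = {q0, q4}
A[b U ~a]: least fixpoint, start Z0 = Sat(~a) = {q0, q4}, add states in Sat(b) with every successor in Z. Already a fixed point.
Sat(A[b U ~a]) = {q0, q4}
|Sat(A[b U ~a])| = |{q0, q4}| = 2.

2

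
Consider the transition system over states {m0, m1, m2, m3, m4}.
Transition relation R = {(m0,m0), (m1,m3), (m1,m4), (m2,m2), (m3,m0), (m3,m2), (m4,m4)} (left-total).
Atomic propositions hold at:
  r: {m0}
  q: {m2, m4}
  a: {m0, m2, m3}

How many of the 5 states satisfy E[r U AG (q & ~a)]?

1

Sat(~a) = {m1, m4}
Sat(q & ~a) = {m4}
AG (q & ~a): greatest fixpoint, start Z0 = {m4}, keep only states in Sat with every successor in Z. Already a fixed point.
Sat(AG (q & ~a)) = {m4}
E[r U AG (q & ~a)]: least fixpoint, start Z0 = Sat(AG (q & ~a)) = {m4}, add states in Sat(r) with some successor in Z. Already a fixed point.
Sat(E[r U AG (q & ~a)]) = {m4}
|Sat(E[r U AG (q & ~a)])| = |{m4}| = 1.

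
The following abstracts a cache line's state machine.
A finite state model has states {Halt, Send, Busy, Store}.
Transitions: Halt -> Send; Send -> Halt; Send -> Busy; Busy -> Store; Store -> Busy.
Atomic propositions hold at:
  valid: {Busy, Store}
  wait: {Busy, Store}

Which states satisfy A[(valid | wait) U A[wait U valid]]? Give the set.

{Busy, Store}

Sat(valid | wait) = {Busy, Store}
A[wait U valid]: least fixpoint, start Z0 = Sat(valid) = {Busy, Store}, add states in Sat(wait) with every successor in Z. Already a fixed point.
Sat(A[wait U valid]) = {Busy, Store}
A[(valid | wait) U A[wait U valid]]: least fixpoint, start Z0 = Sat(A[wait U valid]) = {Busy, Store}, add states in Sat(valid | wait) with every successor in Z. Already a fixed point.
Sat(A[(valid | wait) U A[wait U valid]]) = {Busy, Store}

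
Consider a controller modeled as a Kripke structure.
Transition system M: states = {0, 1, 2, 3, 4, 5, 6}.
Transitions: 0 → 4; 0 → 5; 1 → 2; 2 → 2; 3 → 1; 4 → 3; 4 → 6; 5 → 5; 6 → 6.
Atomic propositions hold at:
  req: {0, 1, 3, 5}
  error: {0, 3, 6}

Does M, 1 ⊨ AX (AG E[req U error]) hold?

No

E[req U error]: least fixpoint, start Z0 = Sat(error) = {0, 3, 6}, add states in Sat(req) with some successor in Z. Already a fixed point.
Sat(E[req U error]) = {0, 3, 6}
AG E[req U error]: greatest fixpoint, start Z0 = {0, 3, 6}, keep only states in Sat with every successor in Z. Z1 = {6}; fixed.
Sat(AG E[req U error]) = {6}
Sat(AX (AG E[req U error])) = {s : every successor in {6}} = {6}
1 ∉ Sat(AX (AG E[req U error])) = {6}, so the formula does not hold at 1.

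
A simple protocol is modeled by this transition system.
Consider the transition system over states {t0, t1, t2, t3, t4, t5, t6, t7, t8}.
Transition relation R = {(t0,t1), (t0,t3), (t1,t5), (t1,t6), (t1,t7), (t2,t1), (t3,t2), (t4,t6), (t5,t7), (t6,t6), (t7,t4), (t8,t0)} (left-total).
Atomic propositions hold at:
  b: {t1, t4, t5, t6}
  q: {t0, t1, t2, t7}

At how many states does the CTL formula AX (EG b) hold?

4

EG b: greatest fixpoint, start Z0 = {t1, t4, t5, t6}, keep only states in Sat with some successor in Z. Z1 = {t1, t4, t6}; fixed.
Sat(EG b) = {t1, t4, t6}
Sat(AX (EG b)) = {s : every successor in {t1, t4, t6}} = {t2, t4, t6, t7}
|Sat(AX (EG b))| = |{t2, t4, t6, t7}| = 4.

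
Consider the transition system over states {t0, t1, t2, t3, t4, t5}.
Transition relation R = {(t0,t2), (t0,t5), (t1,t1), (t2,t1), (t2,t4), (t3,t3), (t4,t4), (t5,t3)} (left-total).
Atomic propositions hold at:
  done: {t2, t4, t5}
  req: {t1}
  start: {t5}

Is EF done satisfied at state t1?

No

EF done: least fixpoint, start Z0 = {t2, t4, t5}, add states with some successor in Z. Z1 = {t0, t2, t4, t5}; fixed.
Sat(EF done) = {t0, t2, t4, t5}
t1 ∉ Sat(EF done) = {t0, t2, t4, t5}, so the formula does not hold at t1.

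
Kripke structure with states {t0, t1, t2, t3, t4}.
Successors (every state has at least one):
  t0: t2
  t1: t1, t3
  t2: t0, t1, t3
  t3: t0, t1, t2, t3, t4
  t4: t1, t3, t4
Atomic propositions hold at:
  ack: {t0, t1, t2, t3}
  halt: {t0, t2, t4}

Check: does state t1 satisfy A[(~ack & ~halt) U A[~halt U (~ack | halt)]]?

Sat(~ack) = {t4}
Sat(~halt) = {t1, t3}
Sat(~ack & ~halt) = ∅
Sat(~ack | halt) = {t0, t2, t4}
A[~halt U (~ack | halt)]: least fixpoint, start Z0 = Sat((~ack | halt)) = {t0, t2, t4}, add states in Sat(~halt) with every successor in Z. Already a fixed point.
Sat(A[~halt U (~ack | halt)]) = {t0, t2, t4}
A[(~ack & ~halt) U A[~halt U (~ack | halt)]]: least fixpoint, start Z0 = Sat(A[~halt U (~ack | halt)]) = {t0, t2, t4}, add states in Sat(~ack & ~halt) with every successor in Z. Already a fixed point.
Sat(A[(~ack & ~halt) U A[~halt U (~ack | halt)]]) = {t0, t2, t4}
t1 ∉ Sat(A[(~ack & ~halt) U A[~halt U (~ack | halt)]]) = {t0, t2, t4}, so the formula does not hold at t1.

No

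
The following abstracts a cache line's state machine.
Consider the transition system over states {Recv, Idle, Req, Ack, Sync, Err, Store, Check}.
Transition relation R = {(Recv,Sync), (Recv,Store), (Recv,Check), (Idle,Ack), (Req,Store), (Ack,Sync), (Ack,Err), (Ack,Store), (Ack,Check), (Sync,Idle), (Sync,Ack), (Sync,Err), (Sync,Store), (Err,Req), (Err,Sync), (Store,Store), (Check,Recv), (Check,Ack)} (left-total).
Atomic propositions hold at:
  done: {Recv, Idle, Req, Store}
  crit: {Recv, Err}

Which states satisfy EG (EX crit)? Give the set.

Sat(EX crit) = {s : some successor in {Recv, Err}} = {Ack, Sync, Check}
EG (EX crit): greatest fixpoint, start Z0 = {Ack, Sync, Check}, keep only states in Sat with some successor in Z. Already a fixed point.
Sat(EG (EX crit)) = {Ack, Sync, Check}

{Ack, Sync, Check}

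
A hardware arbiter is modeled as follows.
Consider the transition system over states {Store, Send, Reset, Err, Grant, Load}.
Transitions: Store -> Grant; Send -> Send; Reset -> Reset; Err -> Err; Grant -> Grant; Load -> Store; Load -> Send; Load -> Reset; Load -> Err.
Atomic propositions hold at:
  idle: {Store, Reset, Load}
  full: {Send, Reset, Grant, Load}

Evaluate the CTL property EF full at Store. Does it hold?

EF full: least fixpoint, start Z0 = {Send, Reset, Grant, Load}, add states with some successor in Z. Z1 = {Store, Send, Reset, Grant, Load}; fixed.
Sat(EF full) = {Store, Send, Reset, Grant, Load}
Store ∈ Sat(EF full) = {Store, Send, Reset, Grant, Load}, so the formula holds at Store.

Yes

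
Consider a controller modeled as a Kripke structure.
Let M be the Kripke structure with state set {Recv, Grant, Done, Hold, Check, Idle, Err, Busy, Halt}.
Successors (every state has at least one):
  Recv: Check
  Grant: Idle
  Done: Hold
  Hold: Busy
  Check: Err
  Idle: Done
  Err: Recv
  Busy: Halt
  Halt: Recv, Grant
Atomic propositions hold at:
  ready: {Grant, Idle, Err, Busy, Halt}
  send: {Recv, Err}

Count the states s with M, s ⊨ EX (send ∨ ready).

6

Sat(send ∨ ready) = {Recv, Grant, Idle, Err, Busy, Halt}
Sat(EX (send ∨ ready)) = {s : some successor in {Recv, Grant, Idle, Err, Busy, Halt}} = {Grant, Hold, Check, Err, Busy, Halt}
|Sat(EX (send ∨ ready))| = |{Grant, Hold, Check, Err, Busy, Halt}| = 6.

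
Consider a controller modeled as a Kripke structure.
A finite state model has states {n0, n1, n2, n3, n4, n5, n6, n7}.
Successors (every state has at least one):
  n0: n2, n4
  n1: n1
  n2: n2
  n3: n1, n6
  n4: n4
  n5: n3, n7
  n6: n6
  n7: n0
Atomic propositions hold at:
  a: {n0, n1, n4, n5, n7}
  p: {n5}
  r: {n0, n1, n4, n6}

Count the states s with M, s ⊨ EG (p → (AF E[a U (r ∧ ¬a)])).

7

Sat(¬a) = {n2, n3, n6}
Sat(r ∧ ¬a) = {n6}
E[a U (r ∧ ¬a)]: least fixpoint, start Z0 = Sat((r ∧ ¬a)) = {n6}, add states in Sat(a) with some successor in Z. Already a fixed point.
Sat(E[a U (r ∧ ¬a)]) = {n6}
AF E[a U (r ∧ ¬a)]: least fixpoint, start Z0 = {n6}, add states with every successor in Z. Already a fixed point.
Sat(AF E[a U (r ∧ ¬a)]) = {n6}
Sat(p → (AF E[a U (r ∧ ¬a)])) = {n0, n1, n2, n3, n4, n6, n7}
EG (p → (AF E[a U (r ∧ ¬a)])): greatest fixpoint, start Z0 = {n0, n1, n2, n3, n4, n6, n7}, keep only states in Sat with some successor in Z. Already a fixed point.
Sat(EG (p → (AF E[a U (r ∧ ¬a)]))) = {n0, n1, n2, n3, n4, n6, n7}
|Sat(EG (p → (AF E[a U (r ∧ ¬a)])))| = |{n0, n1, n2, n3, n4, n6, n7}| = 7.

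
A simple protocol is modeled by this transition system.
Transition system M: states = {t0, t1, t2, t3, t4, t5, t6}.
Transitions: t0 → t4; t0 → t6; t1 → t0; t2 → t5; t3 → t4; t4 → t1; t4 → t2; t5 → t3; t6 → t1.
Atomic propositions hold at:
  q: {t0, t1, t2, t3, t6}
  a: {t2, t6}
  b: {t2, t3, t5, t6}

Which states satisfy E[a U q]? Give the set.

E[a U q]: least fixpoint, start Z0 = Sat(q) = {t0, t1, t2, t3, t6}, add states in Sat(a) with some successor in Z. Already a fixed point.
Sat(E[a U q]) = {t0, t1, t2, t3, t6}

{t0, t1, t2, t3, t6}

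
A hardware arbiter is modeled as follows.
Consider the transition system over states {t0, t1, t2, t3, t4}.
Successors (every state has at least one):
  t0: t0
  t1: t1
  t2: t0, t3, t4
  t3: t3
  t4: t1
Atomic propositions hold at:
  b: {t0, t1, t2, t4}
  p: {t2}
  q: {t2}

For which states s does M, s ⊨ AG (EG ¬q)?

Sat(¬q) = {t0, t1, t3, t4}
EG ¬q: greatest fixpoint, start Z0 = {t0, t1, t3, t4}, keep only states in Sat with some successor in Z. Already a fixed point.
Sat(EG ¬q) = {t0, t1, t3, t4}
AG (EG ¬q): greatest fixpoint, start Z0 = {t0, t1, t3, t4}, keep only states in Sat with every successor in Z. Already a fixed point.
Sat(AG (EG ¬q)) = {t0, t1, t3, t4}

{t0, t1, t3, t4}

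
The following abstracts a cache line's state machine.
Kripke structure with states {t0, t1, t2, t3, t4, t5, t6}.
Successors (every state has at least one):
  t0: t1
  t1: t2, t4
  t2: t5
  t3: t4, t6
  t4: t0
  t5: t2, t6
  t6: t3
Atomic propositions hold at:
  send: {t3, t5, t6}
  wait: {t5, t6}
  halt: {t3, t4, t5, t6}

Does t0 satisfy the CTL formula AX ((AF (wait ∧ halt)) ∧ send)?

No

Sat(wait ∧ halt) = {t5, t6}
AF (wait ∧ halt): least fixpoint, start Z0 = {t5, t6}, add states with every successor in Z. Z1 = {t2, t5, t6}; fixed.
Sat(AF (wait ∧ halt)) = {t2, t5, t6}
Sat((AF (wait ∧ halt)) ∧ send) = {t5, t6}
Sat(AX ((AF (wait ∧ halt)) ∧ send)) = {s : every successor in {t5, t6}} = {t2}
t0 ∉ Sat(AX ((AF (wait ∧ halt)) ∧ send)) = {t2}, so the formula does not hold at t0.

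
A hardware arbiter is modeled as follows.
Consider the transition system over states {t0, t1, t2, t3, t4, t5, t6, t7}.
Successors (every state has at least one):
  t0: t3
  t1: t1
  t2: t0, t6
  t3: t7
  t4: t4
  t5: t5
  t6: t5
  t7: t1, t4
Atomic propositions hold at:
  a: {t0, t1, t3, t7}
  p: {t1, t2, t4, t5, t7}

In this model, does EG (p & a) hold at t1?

Sat(p & a) = {t1, t7}
EG (p & a): greatest fixpoint, start Z0 = {t1, t7}, keep only states in Sat with some successor in Z. Already a fixed point.
Sat(EG (p & a)) = {t1, t7}
t1 ∈ Sat(EG (p & a)) = {t1, t7}, so the formula holds at t1.

Yes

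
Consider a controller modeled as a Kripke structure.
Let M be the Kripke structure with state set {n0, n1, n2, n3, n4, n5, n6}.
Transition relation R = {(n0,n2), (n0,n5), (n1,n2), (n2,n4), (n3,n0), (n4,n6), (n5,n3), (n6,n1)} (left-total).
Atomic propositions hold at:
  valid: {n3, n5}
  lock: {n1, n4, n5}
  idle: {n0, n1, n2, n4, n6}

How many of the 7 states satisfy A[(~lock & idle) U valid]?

2

Sat(~lock) = {n0, n2, n3, n6}
Sat(~lock & idle) = {n0, n2, n6}
A[(~lock & idle) U valid]: least fixpoint, start Z0 = Sat(valid) = {n3, n5}, add states in Sat(~lock & idle) with every successor in Z. Already a fixed point.
Sat(A[(~lock & idle) U valid]) = {n3, n5}
|Sat(A[(~lock & idle) U valid])| = |{n3, n5}| = 2.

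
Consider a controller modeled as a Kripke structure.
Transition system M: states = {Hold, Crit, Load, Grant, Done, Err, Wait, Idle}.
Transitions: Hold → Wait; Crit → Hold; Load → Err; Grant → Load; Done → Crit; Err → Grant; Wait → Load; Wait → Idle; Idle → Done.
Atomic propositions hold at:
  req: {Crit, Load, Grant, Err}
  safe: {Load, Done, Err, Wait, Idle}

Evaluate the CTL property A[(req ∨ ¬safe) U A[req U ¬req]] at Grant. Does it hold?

Sat(¬safe) = {Hold, Crit, Grant}
Sat(req ∨ ¬safe) = {Hold, Crit, Load, Grant, Err}
Sat(¬req) = {Hold, Done, Wait, Idle}
A[req U ¬req]: least fixpoint, start Z0 = Sat(¬req) = {Hold, Done, Wait, Idle}, add states in Sat(req) with every successor in Z. Z1 = {Hold, Crit, Done, Wait, Idle}; fixed.
Sat(A[req U ¬req]) = {Hold, Crit, Done, Wait, Idle}
A[(req ∨ ¬safe) U A[req U ¬req]]: least fixpoint, start Z0 = Sat(A[req U ¬req]) = {Hold, Crit, Done, Wait, Idle}, add states in Sat(req ∨ ¬safe) with every successor in Z. Already a fixed point.
Sat(A[(req ∨ ¬safe) U A[req U ¬req]]) = {Hold, Crit, Done, Wait, Idle}
Grant ∉ Sat(A[(req ∨ ¬safe) U A[req U ¬req]]) = {Hold, Crit, Done, Wait, Idle}, so the formula does not hold at Grant.

No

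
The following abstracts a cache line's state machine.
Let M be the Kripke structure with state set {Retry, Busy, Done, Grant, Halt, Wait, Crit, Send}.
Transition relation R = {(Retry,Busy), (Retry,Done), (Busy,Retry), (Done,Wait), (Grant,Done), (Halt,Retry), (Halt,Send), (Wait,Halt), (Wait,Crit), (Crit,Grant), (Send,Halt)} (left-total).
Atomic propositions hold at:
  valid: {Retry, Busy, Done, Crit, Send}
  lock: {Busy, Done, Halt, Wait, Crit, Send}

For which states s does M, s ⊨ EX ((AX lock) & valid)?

{Retry, Busy, Grant, Halt}

Sat(AX lock) = {s : every successor in {Busy, Done, Halt, Wait, Crit, Send}} = {Retry, Done, Grant, Wait, Send}
Sat((AX lock) & valid) = {Retry, Done, Send}
Sat(EX ((AX lock) & valid)) = {s : some successor in {Retry, Done, Send}} = {Retry, Busy, Grant, Halt}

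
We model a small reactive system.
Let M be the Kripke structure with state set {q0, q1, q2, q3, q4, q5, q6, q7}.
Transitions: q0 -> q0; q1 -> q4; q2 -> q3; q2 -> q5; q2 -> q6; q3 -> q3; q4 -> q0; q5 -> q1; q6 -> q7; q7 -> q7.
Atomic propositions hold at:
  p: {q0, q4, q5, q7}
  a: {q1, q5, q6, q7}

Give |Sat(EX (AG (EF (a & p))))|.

Sat(a & p) = {q5, q7}
EF (a & p): least fixpoint, start Z0 = {q5, q7}, add states with some successor in Z. Z1 = {q2, q5, q6, q7}; fixed.
Sat(EF (a & p)) = {q2, q5, q6, q7}
AG (EF (a & p)): greatest fixpoint, start Z0 = {q2, q5, q6, q7}, keep only states in Sat with every successor in Z. Z1 = {q6, q7}; fixed.
Sat(AG (EF (a & p))) = {q6, q7}
Sat(EX (AG (EF (a & p)))) = {s : some successor in {q6, q7}} = {q2, q6, q7}
|Sat(EX (AG (EF (a & p))))| = |{q2, q6, q7}| = 3.

3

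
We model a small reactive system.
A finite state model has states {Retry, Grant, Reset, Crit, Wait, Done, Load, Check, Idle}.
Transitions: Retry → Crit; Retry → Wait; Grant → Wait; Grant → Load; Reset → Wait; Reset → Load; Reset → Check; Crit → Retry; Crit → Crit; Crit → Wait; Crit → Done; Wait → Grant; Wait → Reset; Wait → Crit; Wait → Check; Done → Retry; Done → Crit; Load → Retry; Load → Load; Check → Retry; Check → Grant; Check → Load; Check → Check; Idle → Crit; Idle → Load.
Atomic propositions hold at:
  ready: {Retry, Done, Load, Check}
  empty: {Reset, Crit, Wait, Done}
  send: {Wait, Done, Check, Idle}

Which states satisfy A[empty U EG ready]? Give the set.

EG ready: greatest fixpoint, start Z0 = {Retry, Done, Load, Check}, keep only states in Sat with some successor in Z. Z1 = {Done, Load, Check}; Z2 = {Load, Check}; fixed.
Sat(EG ready) = {Load, Check}
A[empty U EG ready]: least fixpoint, start Z0 = Sat(EG ready) = {Load, Check}, add states in Sat(empty) with every successor in Z. Already a fixed point.
Sat(A[empty U EG ready]) = {Load, Check}

{Load, Check}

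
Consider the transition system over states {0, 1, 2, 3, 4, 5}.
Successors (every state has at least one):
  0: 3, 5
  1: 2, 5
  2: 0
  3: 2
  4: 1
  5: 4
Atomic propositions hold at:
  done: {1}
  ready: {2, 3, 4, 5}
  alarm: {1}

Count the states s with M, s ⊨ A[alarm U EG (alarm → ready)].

3

Sat(alarm → ready) = {0, 2, 3, 4, 5}
EG (alarm → ready): greatest fixpoint, start Z0 = {0, 2, 3, 4, 5}, keep only states in Sat with some successor in Z. Z1 = {0, 2, 3, 5}; Z2 = {0, 2, 3}; fixed.
Sat(EG (alarm → ready)) = {0, 2, 3}
A[alarm U EG (alarm → ready)]: least fixpoint, start Z0 = Sat(EG (alarm → ready)) = {0, 2, 3}, add states in Sat(alarm) with every successor in Z. Already a fixed point.
Sat(A[alarm U EG (alarm → ready)]) = {0, 2, 3}
|Sat(A[alarm U EG (alarm → ready)])| = |{0, 2, 3}| = 3.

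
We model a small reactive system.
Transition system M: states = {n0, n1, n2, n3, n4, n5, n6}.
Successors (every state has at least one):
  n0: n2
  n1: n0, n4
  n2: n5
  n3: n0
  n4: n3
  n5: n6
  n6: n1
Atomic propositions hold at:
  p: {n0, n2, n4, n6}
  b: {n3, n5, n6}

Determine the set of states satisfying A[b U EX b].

{n2, n4, n5}

Sat(EX b) = {s : some successor in {n3, n5, n6}} = {n2, n4, n5}
A[b U EX b]: least fixpoint, start Z0 = Sat(EX b) = {n2, n4, n5}, add states in Sat(b) with every successor in Z. Already a fixed point.
Sat(A[b U EX b]) = {n2, n4, n5}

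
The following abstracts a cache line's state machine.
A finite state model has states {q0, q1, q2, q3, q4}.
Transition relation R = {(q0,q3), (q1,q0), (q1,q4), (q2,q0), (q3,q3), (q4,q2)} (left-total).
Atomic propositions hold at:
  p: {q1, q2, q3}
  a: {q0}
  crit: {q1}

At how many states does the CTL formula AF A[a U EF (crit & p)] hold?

Sat(crit & p) = {q1}
EF (crit & p): least fixpoint, start Z0 = {q1}, add states with some successor in Z. Already a fixed point.
Sat(EF (crit & p)) = {q1}
A[a U EF (crit & p)]: least fixpoint, start Z0 = Sat(EF (crit & p)) = {q1}, add states in Sat(a) with every successor in Z. Already a fixed point.
Sat(A[a U EF (crit & p)]) = {q1}
AF A[a U EF (crit & p)]: least fixpoint, start Z0 = {q1}, add states with every successor in Z. Already a fixed point.
Sat(AF A[a U EF (crit & p)]) = {q1}
|Sat(AF A[a U EF (crit & p)])| = |{q1}| = 1.

1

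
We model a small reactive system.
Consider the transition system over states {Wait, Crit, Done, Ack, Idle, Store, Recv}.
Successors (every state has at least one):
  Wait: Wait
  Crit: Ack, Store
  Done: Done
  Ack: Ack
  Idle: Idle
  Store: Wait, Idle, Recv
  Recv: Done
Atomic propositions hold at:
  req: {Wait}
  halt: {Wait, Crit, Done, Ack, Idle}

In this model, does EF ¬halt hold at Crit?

Sat(¬halt) = {Store, Recv}
EF ¬halt: least fixpoint, start Z0 = {Store, Recv}, add states with some successor in Z. Z1 = {Crit, Store, Recv}; fixed.
Sat(EF ¬halt) = {Crit, Store, Recv}
Crit ∈ Sat(EF ¬halt) = {Crit, Store, Recv}, so the formula holds at Crit.

Yes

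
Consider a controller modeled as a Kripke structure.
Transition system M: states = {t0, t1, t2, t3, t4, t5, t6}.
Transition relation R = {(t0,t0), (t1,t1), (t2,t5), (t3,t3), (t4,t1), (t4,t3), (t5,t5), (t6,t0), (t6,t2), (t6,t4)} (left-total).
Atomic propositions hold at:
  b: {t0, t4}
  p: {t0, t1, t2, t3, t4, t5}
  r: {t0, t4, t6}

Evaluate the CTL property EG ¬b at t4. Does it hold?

Sat(¬b) = {t1, t2, t3, t5, t6}
EG ¬b: greatest fixpoint, start Z0 = {t1, t2, t3, t5, t6}, keep only states in Sat with some successor in Z. Already a fixed point.
Sat(EG ¬b) = {t1, t2, t3, t5, t6}
t4 ∉ Sat(EG ¬b) = {t1, t2, t3, t5, t6}, so the formula does not hold at t4.

No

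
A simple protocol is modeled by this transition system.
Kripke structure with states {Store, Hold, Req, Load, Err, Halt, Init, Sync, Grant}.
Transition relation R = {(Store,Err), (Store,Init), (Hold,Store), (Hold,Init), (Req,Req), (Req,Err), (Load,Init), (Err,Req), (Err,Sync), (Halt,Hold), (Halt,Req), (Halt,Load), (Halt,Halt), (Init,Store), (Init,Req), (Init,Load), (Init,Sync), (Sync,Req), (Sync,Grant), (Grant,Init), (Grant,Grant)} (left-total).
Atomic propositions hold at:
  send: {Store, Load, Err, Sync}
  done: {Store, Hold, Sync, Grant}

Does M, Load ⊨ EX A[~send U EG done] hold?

No

Sat(~send) = {Hold, Req, Halt, Init, Grant}
EG done: greatest fixpoint, start Z0 = {Store, Hold, Sync, Grant}, keep only states in Sat with some successor in Z. Z1 = {Hold, Sync, Grant}; Z2 = {Sync, Grant}; fixed.
Sat(EG done) = {Sync, Grant}
A[~send U EG done]: least fixpoint, start Z0 = Sat(EG done) = {Sync, Grant}, add states in Sat(~send) with every successor in Z. Already a fixed point.
Sat(A[~send U EG done]) = {Sync, Grant}
Sat(EX A[~send U EG done]) = {s : some successor in {Sync, Grant}} = {Err, Init, Sync, Grant}
Load ∉ Sat(EX A[~send U EG done]) = {Err, Init, Sync, Grant}, so the formula does not hold at Load.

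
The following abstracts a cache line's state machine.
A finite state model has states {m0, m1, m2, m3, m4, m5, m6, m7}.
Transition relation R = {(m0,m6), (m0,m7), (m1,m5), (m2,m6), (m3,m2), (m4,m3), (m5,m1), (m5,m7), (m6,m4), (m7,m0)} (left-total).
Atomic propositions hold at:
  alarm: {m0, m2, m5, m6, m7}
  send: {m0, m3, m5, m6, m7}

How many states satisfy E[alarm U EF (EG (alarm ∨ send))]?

Sat(alarm ∨ send) = {m0, m2, m3, m5, m6, m7}
EG (alarm ∨ send): greatest fixpoint, start Z0 = {m0, m2, m3, m5, m6, m7}, keep only states in Sat with some successor in Z. Z1 = {m0, m2, m3, m5, m7}; Z2 = {m0, m3, m5, m7}; Z3 = {m0, m5, m7}; fixed.
Sat(EG (alarm ∨ send)) = {m0, m5, m7}
EF (EG (alarm ∨ send)): least fixpoint, start Z0 = {m0, m5, m7}, add states with some successor in Z. Z1 = {m0, m1, m5, m7}; fixed.
Sat(EF (EG (alarm ∨ send))) = {m0, m1, m5, m7}
E[alarm U EF (EG (alarm ∨ send))]: least fixpoint, start Z0 = Sat(EF (EG (alarm ∨ send))) = {m0, m1, m5, m7}, add states in Sat(alarm) with some successor in Z. Already a fixed point.
Sat(E[alarm U EF (EG (alarm ∨ send))]) = {m0, m1, m5, m7}
|Sat(E[alarm U EF (EG (alarm ∨ send))])| = |{m0, m1, m5, m7}| = 4.

4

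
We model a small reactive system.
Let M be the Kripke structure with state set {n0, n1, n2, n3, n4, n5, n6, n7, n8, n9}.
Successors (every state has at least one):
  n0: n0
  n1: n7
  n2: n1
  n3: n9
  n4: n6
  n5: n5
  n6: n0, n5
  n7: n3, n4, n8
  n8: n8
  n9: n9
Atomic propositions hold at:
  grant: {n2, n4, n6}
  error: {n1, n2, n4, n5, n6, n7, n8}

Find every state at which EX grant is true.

{n4, n7}

Sat(EX grant) = {s : some successor in {n2, n4, n6}} = {n4, n7}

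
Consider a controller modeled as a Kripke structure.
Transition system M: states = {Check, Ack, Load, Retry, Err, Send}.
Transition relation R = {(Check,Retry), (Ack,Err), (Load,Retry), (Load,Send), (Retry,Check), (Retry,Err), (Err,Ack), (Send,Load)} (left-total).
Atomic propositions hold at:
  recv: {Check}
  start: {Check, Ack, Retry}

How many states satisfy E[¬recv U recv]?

Sat(¬recv) = {Ack, Load, Retry, Err, Send}
E[¬recv U recv]: least fixpoint, start Z0 = Sat(recv) = {Check}, add states in Sat(¬recv) with some successor in Z. Z1 = {Check, Retry}; Z2 = {Check, Load, Retry}; Z3 = {Check, Load, Retry, Send}; fixed.
Sat(E[¬recv U recv]) = {Check, Load, Retry, Send}
|Sat(E[¬recv U recv])| = |{Check, Load, Retry, Send}| = 4.

4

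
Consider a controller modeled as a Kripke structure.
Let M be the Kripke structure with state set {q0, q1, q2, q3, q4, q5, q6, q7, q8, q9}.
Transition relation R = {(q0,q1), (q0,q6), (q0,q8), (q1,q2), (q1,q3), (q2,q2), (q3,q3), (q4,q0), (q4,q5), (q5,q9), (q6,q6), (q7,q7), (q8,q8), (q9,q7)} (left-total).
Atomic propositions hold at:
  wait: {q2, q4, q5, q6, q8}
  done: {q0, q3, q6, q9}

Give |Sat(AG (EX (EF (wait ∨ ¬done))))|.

Sat(¬done) = {q1, q2, q4, q5, q7, q8}
Sat(wait ∨ ¬done) = {q1, q2, q4, q5, q6, q7, q8}
EF (wait ∨ ¬done): least fixpoint, start Z0 = {q1, q2, q4, q5, q6, q7, q8}, add states with some successor in Z. Z1 = {q0, q1, q2, q4, q5, q6, q7, q8, q9}; fixed.
Sat(EF (wait ∨ ¬done)) = {q0, q1, q2, q4, q5, q6, q7, q8, q9}
Sat(EX (EF (wait ∨ ¬done))) = {s : some successor in {q0, q1, q2, q4, q5, q6, q7, q8, q9}} = {q0, q1, q2, q4, q5, q6, q7, q8, q9}
AG (EX (EF (wait ∨ ¬done))): greatest fixpoint, start Z0 = {q0, q1, q2, q4, q5, q6, q7, q8, q9}, keep only states in Sat with every successor in Z. Z1 = {q0, q2, q4, q5, q6, q7, q8, q9}; Z2 = {q2, q4, q5, q6, q7, q8, q9}; Z3 = {q2, q5, q6, q7, q8, q9}; fixed.
Sat(AG (EX (EF (wait ∨ ¬done)))) = {q2, q5, q6, q7, q8, q9}
|Sat(AG (EX (EF (wait ∨ ¬done))))| = |{q2, q5, q6, q7, q8, q9}| = 6.

6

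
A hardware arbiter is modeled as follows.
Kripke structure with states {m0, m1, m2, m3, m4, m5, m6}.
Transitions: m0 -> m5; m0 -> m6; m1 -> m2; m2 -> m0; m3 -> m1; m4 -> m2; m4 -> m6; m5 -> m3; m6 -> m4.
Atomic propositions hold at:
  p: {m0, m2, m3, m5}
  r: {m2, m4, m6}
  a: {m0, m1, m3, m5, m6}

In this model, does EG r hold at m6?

Yes

EG r: greatest fixpoint, start Z0 = {m2, m4, m6}, keep only states in Sat with some successor in Z. Z1 = {m4, m6}; fixed.
Sat(EG r) = {m4, m6}
m6 ∈ Sat(EG r) = {m4, m6}, so the formula holds at m6.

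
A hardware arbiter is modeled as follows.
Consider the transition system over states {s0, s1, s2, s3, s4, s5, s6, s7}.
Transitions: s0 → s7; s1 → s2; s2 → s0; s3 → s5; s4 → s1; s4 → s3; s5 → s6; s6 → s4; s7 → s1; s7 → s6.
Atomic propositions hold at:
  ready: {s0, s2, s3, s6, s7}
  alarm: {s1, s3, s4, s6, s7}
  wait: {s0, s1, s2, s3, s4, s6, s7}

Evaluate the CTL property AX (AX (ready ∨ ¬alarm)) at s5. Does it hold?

No

Sat(¬alarm) = {s0, s2, s5}
Sat(ready ∨ ¬alarm) = {s0, s2, s3, s5, s6, s7}
Sat(AX (ready ∨ ¬alarm)) = {s : every successor in {s0, s2, s3, s5, s6, s7}} = {s0, s1, s2, s3, s5}
Sat(AX (AX (ready ∨ ¬alarm))) = {s : every successor in {s0, s1, s2, s3, s5}} = {s1, s2, s3, s4}
s5 ∉ Sat(AX (AX (ready ∨ ¬alarm))) = {s1, s2, s3, s4}, so the formula does not hold at s5.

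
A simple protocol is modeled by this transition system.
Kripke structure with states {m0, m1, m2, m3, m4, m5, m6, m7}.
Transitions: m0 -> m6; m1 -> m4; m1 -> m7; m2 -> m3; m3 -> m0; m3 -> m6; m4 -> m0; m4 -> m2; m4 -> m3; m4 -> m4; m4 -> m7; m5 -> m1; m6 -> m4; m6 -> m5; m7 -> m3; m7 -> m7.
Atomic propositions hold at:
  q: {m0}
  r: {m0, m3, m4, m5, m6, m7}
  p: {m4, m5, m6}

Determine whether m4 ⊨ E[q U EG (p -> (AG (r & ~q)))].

No

Sat(~q) = {m1, m2, m3, m4, m5, m6, m7}
Sat(r & ~q) = {m3, m4, m5, m6, m7}
AG (r & ~q): greatest fixpoint, start Z0 = {m3, m4, m5, m6, m7}, keep only states in Sat with every successor in Z. Z1 = {m6, m7}; Z2 = ∅; fixed.
Sat(AG (r & ~q)) = ∅
Sat(p -> (AG (r & ~q))) = {m0, m1, m2, m3, m7}
EG (p -> (AG (r & ~q))): greatest fixpoint, start Z0 = {m0, m1, m2, m3, m7}, keep only states in Sat with some successor in Z. Z1 = {m1, m2, m3, m7}; Z2 = {m1, m2, m7}; Z3 = {m1, m7}; fixed.
Sat(EG (p -> (AG (r & ~q)))) = {m1, m7}
E[q U EG (p -> (AG (r & ~q)))]: least fixpoint, start Z0 = Sat(EG (p -> (AG (r & ~q)))) = {m1, m7}, add states in Sat(q) with some successor in Z. Already a fixed point.
Sat(E[q U EG (p -> (AG (r & ~q)))]) = {m1, m7}
m4 ∉ Sat(E[q U EG (p -> (AG (r & ~q)))]) = {m1, m7}, so the formula does not hold at m4.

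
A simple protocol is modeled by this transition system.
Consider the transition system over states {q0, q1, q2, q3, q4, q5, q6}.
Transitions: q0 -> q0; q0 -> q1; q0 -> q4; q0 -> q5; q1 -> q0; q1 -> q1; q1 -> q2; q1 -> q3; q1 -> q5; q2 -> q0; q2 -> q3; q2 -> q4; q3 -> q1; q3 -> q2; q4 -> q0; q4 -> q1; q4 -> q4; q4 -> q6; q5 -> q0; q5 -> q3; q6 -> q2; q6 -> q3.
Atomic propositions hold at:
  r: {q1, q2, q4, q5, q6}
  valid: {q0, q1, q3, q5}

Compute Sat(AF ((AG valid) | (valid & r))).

{q1, q5}

AG valid: greatest fixpoint, start Z0 = {q0, q1, q3, q5}, keep only states in Sat with every successor in Z. Z1 = {q5}; Z2 = ∅; fixed.
Sat(AG valid) = ∅
Sat(valid & r) = {q1, q5}
Sat((AG valid) | (valid & r)) = {q1, q5}
AF ((AG valid) | (valid & r)): least fixpoint, start Z0 = {q1, q5}, add states with every successor in Z. Already a fixed point.
Sat(AF ((AG valid) | (valid & r))) = {q1, q5}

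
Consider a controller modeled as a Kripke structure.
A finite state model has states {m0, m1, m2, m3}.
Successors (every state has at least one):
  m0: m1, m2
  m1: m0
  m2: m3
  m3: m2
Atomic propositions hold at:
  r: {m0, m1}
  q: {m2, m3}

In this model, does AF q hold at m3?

AF q: least fixpoint, start Z0 = {m2, m3}, add states with every successor in Z. Already a fixed point.
Sat(AF q) = {m2, m3}
m3 ∈ Sat(AF q) = {m2, m3}, so the formula holds at m3.

Yes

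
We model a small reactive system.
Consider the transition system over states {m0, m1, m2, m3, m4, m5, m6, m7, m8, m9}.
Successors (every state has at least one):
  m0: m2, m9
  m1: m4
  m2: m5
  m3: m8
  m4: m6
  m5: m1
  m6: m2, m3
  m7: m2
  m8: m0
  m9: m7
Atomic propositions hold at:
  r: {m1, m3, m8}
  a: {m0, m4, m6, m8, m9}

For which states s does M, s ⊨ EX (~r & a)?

{m0, m1, m4, m8}

Sat(~r) = {m0, m2, m4, m5, m6, m7, m9}
Sat(~r & a) = {m0, m4, m6, m9}
Sat(EX (~r & a)) = {s : some successor in {m0, m4, m6, m9}} = {m0, m1, m4, m8}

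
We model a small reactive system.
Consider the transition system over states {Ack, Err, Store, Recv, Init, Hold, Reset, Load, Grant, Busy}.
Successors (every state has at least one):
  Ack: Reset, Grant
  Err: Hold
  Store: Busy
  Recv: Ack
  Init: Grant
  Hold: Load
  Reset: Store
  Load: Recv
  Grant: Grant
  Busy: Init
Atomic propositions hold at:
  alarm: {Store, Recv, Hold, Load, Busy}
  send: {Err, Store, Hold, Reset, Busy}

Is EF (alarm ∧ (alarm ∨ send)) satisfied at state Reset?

Yes

Sat(alarm ∨ send) = {Err, Store, Recv, Hold, Reset, Load, Busy}
Sat(alarm ∧ (alarm ∨ send)) = {Store, Recv, Hold, Load, Busy}
EF (alarm ∧ (alarm ∨ send)): least fixpoint, start Z0 = {Store, Recv, Hold, Load, Busy}, add states with some successor in Z. Z1 = {Err, Store, Recv, Hold, Reset, Load, Busy}; Z2 = {Ack, Err, Store, Recv, Hold, Reset, Load, Busy}; fixed.
Sat(EF (alarm ∧ (alarm ∨ send))) = {Ack, Err, Store, Recv, Hold, Reset, Load, Busy}
Reset ∈ Sat(EF (alarm ∧ (alarm ∨ send))) = {Ack, Err, Store, Recv, Hold, Reset, Load, Busy}, so the formula holds at Reset.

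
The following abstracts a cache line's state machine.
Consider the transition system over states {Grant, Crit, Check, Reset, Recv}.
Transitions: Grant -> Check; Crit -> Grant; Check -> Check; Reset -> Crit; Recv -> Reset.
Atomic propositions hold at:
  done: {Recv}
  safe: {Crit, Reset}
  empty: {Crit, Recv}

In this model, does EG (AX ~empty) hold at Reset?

No

Sat(~empty) = {Grant, Check, Reset}
Sat(AX ~empty) = {s : every successor in {Grant, Check, Reset}} = {Grant, Crit, Check, Recv}
EG (AX ~empty): greatest fixpoint, start Z0 = {Grant, Crit, Check, Recv}, keep only states in Sat with some successor in Z. Z1 = {Grant, Crit, Check}; fixed.
Sat(EG (AX ~empty)) = {Grant, Crit, Check}
Reset ∉ Sat(EG (AX ~empty)) = {Grant, Crit, Check}, so the formula does not hold at Reset.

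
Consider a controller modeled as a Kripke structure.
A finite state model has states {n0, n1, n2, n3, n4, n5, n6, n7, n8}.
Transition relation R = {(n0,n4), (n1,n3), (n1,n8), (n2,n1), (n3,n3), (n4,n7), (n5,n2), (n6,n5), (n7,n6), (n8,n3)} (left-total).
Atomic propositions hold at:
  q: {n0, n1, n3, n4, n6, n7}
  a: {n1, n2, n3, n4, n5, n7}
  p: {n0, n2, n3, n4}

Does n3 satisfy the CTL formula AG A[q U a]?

A[q U a]: least fixpoint, start Z0 = Sat(a) = {n1, n2, n3, n4, n5, n7}, add states in Sat(q) with every successor in Z. Z1 = {n0, n1, n2, n3, n4, n5, n6, n7}; fixed.
Sat(A[q U a]) = {n0, n1, n2, n3, n4, n5, n6, n7}
AG A[q U a]: greatest fixpoint, start Z0 = {n0, n1, n2, n3, n4, n5, n6, n7}, keep only states in Sat with every successor in Z. Z1 = {n0, n2, n3, n4, n5, n6, n7}; Z2 = {n0, n3, n4, n5, n6, n7}; Z3 = {n0, n3, n4, n6, n7}; Z4 = {n0, n3, n4, n7}; Z5 = {n0, n3, n4}; Z6 = {n0, n3}; Z7 = {n3}; fixed.
Sat(AG A[q U a]) = {n3}
n3 ∈ Sat(AG A[q U a]) = {n3}, so the formula holds at n3.

Yes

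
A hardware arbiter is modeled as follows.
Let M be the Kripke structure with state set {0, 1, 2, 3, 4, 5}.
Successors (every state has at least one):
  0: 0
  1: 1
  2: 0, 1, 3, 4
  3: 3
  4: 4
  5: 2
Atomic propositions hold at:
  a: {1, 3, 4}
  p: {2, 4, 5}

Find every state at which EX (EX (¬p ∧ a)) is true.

{1, 2, 3, 5}

Sat(¬p) = {0, 1, 3}
Sat(¬p ∧ a) = {1, 3}
Sat(EX (¬p ∧ a)) = {s : some successor in {1, 3}} = {1, 2, 3}
Sat(EX (EX (¬p ∧ a))) = {s : some successor in {1, 2, 3}} = {1, 2, 3, 5}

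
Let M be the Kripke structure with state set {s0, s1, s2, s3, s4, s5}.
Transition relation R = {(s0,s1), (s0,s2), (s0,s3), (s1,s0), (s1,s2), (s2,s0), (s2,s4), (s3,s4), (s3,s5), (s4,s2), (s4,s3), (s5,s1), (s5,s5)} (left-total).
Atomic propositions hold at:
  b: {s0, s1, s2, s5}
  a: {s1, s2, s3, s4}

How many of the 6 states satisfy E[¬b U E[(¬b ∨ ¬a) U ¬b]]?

Sat(¬b) = {s3, s4}
Sat(¬a) = {s0, s5}
Sat(¬b ∨ ¬a) = {s0, s3, s4, s5}
E[(¬b ∨ ¬a) U ¬b]: least fixpoint, start Z0 = Sat(¬b) = {s3, s4}, add states in Sat(¬b ∨ ¬a) with some successor in Z. Z1 = {s0, s3, s4}; fixed.
Sat(E[(¬b ∨ ¬a) U ¬b]) = {s0, s3, s4}
E[¬b U E[(¬b ∨ ¬a) U ¬b]]: least fixpoint, start Z0 = Sat(E[(¬b ∨ ¬a) U ¬b]) = {s0, s3, s4}, add states in Sat(¬b) with some successor in Z. Already a fixed point.
Sat(E[¬b U E[(¬b ∨ ¬a) U ¬b]]) = {s0, s3, s4}
|Sat(E[¬b U E[(¬b ∨ ¬a) U ¬b]])| = |{s0, s3, s4}| = 3.

3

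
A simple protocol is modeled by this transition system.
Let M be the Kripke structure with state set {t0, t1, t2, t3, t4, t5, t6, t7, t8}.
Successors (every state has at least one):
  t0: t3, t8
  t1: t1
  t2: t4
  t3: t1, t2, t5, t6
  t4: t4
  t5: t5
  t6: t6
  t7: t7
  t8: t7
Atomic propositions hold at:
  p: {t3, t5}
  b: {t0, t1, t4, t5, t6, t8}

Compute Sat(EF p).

EF p: least fixpoint, start Z0 = {t3, t5}, add states with some successor in Z. Z1 = {t0, t3, t5}; fixed.
Sat(EF p) = {t0, t3, t5}

{t0, t3, t5}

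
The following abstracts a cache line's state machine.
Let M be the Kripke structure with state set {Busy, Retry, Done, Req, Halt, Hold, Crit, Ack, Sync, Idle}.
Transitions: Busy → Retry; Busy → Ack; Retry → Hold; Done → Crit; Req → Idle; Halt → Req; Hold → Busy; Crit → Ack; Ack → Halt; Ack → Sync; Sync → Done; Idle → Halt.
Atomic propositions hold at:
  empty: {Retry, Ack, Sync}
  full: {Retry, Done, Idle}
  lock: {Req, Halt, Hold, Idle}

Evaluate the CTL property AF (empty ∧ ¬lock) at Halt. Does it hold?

No

Sat(¬lock) = {Busy, Retry, Done, Crit, Ack, Sync}
Sat(empty ∧ ¬lock) = {Retry, Ack, Sync}
AF (empty ∧ ¬lock): least fixpoint, start Z0 = {Retry, Ack, Sync}, add states with every successor in Z. Z1 = {Busy, Retry, Crit, Ack, Sync}; Z2 = {Busy, Retry, Done, Hold, Crit, Ack, Sync}; fixed.
Sat(AF (empty ∧ ¬lock)) = {Busy, Retry, Done, Hold, Crit, Ack, Sync}
Halt ∉ Sat(AF (empty ∧ ¬lock)) = {Busy, Retry, Done, Hold, Crit, Ack, Sync}, so the formula does not hold at Halt.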